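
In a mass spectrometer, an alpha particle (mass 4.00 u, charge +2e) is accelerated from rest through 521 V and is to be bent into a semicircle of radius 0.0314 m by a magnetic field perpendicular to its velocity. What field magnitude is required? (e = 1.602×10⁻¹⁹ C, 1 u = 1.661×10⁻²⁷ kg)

B ≈ 0.148 T

v = √(2|q|V/m) = √(2·3.204×10⁻¹⁹·521/6.644×10⁻²⁷) ≈ 2.242×10⁵ m/s.
B = mv/(|q|r) = (6.644×10⁻²⁷)(2.242×10⁵)/((3.204×10⁻¹⁹)(0.0314)) ≈ 0.148 T.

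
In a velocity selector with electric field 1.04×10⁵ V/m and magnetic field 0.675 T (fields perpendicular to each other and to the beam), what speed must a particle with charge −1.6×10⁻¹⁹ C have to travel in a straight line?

v = 1.54×10⁵ m/s

Zero net Lorentz force requires |qE| = |q v×B|, i.e. E = vB.
v = E/B = 1.04×10⁵/0.675 = 1.54×10⁵ m/s.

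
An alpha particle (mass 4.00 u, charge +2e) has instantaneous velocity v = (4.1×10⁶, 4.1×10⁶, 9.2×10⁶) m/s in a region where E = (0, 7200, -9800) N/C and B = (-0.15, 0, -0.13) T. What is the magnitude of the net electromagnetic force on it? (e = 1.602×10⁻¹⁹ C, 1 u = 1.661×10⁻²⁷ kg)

v×B = (-5.33×10⁵, -8.47×10⁵, 6.15×10⁵) N/C.
E + v×B = (-5.33×10⁵, -8.40×10⁵, 6.05×10⁵) N/C.
F = q(E + v×B) = (3.204×10⁻¹⁹ C)·(-5.33×10⁵, -8.40×10⁵, 6.05×10⁵) = (-1.71×10⁻¹³, -2.69×10⁻¹³, 1.94×10⁻¹³) N.
|F| = 3.73×10⁻¹³ N.

|F| ≈ 3.73×10⁻¹³ N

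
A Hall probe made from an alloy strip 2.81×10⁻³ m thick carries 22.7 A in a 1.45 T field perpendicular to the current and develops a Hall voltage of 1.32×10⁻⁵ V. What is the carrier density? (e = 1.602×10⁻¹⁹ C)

From V_H = IB/(n e t), n = IB/(V_H e t).
n = (22.7)(1.45)/((1.32×10⁻⁵)(1.602×10⁻¹⁹)(2.81×10⁻³)) ≈ 5.54×10²⁷ m⁻³.

n ≈ 5.54×10²⁷ m⁻³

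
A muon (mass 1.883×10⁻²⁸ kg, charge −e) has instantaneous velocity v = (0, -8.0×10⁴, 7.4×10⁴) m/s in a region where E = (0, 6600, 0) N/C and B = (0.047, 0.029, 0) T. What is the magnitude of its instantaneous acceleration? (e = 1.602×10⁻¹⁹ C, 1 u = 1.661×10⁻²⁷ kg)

|a| ≈ 9.33×10¹² m/s²

v×B = (-2150, 3480, 3760) N/C.
E + v×B = (-2150, 1.01×10⁴, 3760) N/C.
F = q(E + v×B) = (−1.602×10⁻¹⁹ C)·(-2150, 1.01×10⁴, 3760) = (3.44×10⁻¹⁶, -1.61×10⁻¹⁵, -6.02×10⁻¹⁶) N.
|a| = |F|/m = 1.757×10⁻¹⁵/1.883×10⁻²⁸ ≈ 9.33×10¹² m/s².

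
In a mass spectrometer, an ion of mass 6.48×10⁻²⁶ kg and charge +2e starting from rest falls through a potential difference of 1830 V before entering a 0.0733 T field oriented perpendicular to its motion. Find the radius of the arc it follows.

r ≈ 0.371 m

Acceleration: |q|V = ½mv² ⇒ v = √(2|q|V/m) = √(2·3.204×10⁻¹⁹·1830/6.48×10⁻²⁶) ≈ 1.345×10⁵ m/s.
In the field: r = mv/(|q|B) = (6.48×10⁻²⁶)(1.345×10⁵)/((3.204×10⁻¹⁹)(0.0733)) ≈ 0.371 m.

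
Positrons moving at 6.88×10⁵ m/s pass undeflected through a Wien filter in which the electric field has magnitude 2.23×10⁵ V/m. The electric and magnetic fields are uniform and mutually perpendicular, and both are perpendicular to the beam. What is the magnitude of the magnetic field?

Balance of forces in the selector: qE = qvB ⇒ B = E/v.
B = 2.23×10⁵/6.88×10⁵ = 0.324 T.

B = 0.324 T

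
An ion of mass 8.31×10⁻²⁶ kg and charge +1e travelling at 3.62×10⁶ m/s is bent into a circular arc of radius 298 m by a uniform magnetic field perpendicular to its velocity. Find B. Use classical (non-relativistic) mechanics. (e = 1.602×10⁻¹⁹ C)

B ≈ 6.30×10⁻³ T

From |q|vB = mv²/r, B = mv/(|q|r).
B = (8.31×10⁻²⁶)(3.62×10⁶)/((1.602×10⁻¹⁹)(298)) ≈ 6.30×10⁻³ T.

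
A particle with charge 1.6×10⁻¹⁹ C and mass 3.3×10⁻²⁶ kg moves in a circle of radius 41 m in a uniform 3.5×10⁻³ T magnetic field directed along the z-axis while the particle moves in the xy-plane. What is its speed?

v ≈ 7.0×10⁵ m/s

From |q|vB = mv²/r, v = |q|Br/m.
v = (1.6×10⁻¹⁹)(3.5×10⁻³)(41)/3.3×10⁻²⁶ ≈ 7.0×10⁵ m/s.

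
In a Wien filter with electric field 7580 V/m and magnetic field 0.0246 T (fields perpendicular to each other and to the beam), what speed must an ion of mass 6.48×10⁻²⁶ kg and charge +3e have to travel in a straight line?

v = 3.08×10⁵ m/s

Straight-line motion ⇒ electric and magnetic forces cancel, so E = vB.
v = E/B = 7580/0.0246 = 3.08×10⁵ m/s.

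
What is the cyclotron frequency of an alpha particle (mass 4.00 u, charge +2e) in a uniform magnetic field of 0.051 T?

f ≈ 3.9×10⁵ Hz

f = |q|B/(2πm).
f = (3.204×10⁻¹⁹)(0.051)/(2π·6.644×10⁻²⁷) ≈ 3.9×10⁵ Hz.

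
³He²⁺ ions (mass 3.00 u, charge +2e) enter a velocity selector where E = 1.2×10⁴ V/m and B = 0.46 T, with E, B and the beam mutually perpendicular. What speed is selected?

Straight-line motion ⇒ electric and magnetic forces cancel, so E = vB.
v = E/B = 1.2×10⁴/0.46 = 2.6×10⁴ m/s.

v = 2.6×10⁴ m/s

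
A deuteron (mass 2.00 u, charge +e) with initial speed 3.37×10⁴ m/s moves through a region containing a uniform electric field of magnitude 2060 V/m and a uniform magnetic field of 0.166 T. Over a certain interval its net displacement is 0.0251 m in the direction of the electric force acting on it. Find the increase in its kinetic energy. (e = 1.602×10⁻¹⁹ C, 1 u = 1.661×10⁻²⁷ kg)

The magnetic force is always ⟂ v and does no work; only the electric force changes KE.
ΔKE = F_E · d = |q|E d = (1.602×10⁻¹⁹)(2060)(0.0251) ≈ 8.28×10⁻¹⁸ J.

ΔKE ≈ 8.28×10⁻¹⁸ J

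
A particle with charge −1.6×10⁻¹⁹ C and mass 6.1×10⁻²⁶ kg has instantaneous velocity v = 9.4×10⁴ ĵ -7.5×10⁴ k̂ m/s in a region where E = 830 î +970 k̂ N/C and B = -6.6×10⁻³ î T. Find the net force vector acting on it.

v×B = (0, 495, 620) N/C.
E + v×B = (830, 495, 1590) N/C.
F = q(E + v×B) = (−1.6×10⁻¹⁹ C)·(830, 495, 1590) = (-1.33×10⁻¹⁶, -7.92×10⁻¹⁷, -2.54×10⁻¹⁶) N.

F ≈ (-1.33×10⁻¹⁶, -7.92×10⁻¹⁷, -2.54×10⁻¹⁶) N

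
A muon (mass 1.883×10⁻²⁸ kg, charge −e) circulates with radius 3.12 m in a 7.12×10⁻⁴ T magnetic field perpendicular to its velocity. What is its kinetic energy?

KE ≈ 2100 eV

v = |q|Br/m, then KE = ½mv² = (qBr)²/(2m).
v = (1.602×10⁻¹⁹)(7.12×10⁻⁴)(3.12)/1.883×10⁻²⁸ ≈ 1.890×10⁶ m/s.
KE = ½(1.883×10⁻²⁸)(1.890×10⁶)² ≈ 3.36×10⁻¹⁶ J = 2100 eV.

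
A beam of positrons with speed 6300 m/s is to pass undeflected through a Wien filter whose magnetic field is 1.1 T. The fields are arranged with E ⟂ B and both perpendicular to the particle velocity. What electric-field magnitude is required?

For straight-line motion qE = qvB, so E = vB.
E = 6300 × 1.1 = 6900 V/m.

E = 6900 V/m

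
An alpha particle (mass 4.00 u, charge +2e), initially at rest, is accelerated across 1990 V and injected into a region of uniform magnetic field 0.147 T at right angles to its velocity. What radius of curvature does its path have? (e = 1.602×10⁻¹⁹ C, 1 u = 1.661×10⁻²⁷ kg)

r ≈ 0.0618 m

Acceleration: |q|V = ½mv² ⇒ v = √(2|q|V/m) = √(2·3.204×10⁻¹⁹·1990/6.644×10⁻²⁷) ≈ 4.381×10⁵ m/s.
In the field: r = mv/(|q|B) = (6.644×10⁻²⁷)(4.381×10⁵)/((3.204×10⁻¹⁹)(0.147)) ≈ 0.0618 m.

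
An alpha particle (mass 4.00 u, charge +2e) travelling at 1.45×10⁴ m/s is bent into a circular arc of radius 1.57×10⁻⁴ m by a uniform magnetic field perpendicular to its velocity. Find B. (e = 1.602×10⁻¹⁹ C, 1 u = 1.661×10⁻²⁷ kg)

From |q|vB = mv²/r, B = mv/(|q|r).
B = (6.644×10⁻²⁷)(1.45×10⁴)/((3.204×10⁻¹⁹)(1.57×10⁻⁴)) ≈ 1.92 T.

B ≈ 1.92 T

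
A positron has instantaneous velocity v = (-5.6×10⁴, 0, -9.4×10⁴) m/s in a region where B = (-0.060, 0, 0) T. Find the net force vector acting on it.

F ≈ (0, 9.04×10⁻¹⁶, 0) N

v×B = (0, 5640, 0) N/C.
F = q v×B = (1.602×10⁻¹⁹ C)·(0, 5640, 0) = (0, 9.04×10⁻¹⁶, 0) N.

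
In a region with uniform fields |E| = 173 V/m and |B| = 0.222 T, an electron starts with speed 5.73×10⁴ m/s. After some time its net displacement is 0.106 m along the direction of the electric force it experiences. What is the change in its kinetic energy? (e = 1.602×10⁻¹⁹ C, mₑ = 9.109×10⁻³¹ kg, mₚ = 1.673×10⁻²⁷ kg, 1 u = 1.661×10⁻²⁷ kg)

ΔKE ≈ 2.94×10⁻¹⁸ J

The magnetic force is always ⟂ v and does no work; only the electric force changes KE.
ΔKE = F_E · d = |q|E d = (1.602×10⁻¹⁹)(173)(0.106) ≈ 2.94×10⁻¹⁸ J.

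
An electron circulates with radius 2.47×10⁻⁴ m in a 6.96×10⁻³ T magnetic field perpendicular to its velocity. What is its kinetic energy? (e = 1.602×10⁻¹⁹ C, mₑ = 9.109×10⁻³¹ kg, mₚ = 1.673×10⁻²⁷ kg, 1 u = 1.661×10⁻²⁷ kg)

v = |q|Br/m, then KE = ½mv² = (qBr)²/(2m).
v = (1.602×10⁻¹⁹)(6.96×10⁻³)(2.47×10⁻⁴)/9.109×10⁻³¹ ≈ 3.023×10⁵ m/s.
KE = ½(9.109×10⁻³¹)(3.023×10⁵)² ≈ 4.16×10⁻²⁰ J.

KE ≈ 4.16×10⁻²⁰ J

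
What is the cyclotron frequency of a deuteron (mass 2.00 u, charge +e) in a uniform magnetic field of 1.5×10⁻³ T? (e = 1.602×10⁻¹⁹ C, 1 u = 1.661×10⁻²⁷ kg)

f = |q|B/(2πm).
f = (1.602×10⁻¹⁹)(1.5×10⁻³)/(2π·3.322×10⁻²⁷) ≈ 1.2×10⁴ Hz.

f ≈ 1.2×10⁴ Hz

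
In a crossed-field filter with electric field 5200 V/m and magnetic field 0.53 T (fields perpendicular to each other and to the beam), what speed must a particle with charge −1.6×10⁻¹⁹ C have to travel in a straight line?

Straight-line motion ⇒ electric and magnetic forces cancel, so E = vB.
v = E/B = 5200/0.53 = 9800 m/s.

v = 9800 m/s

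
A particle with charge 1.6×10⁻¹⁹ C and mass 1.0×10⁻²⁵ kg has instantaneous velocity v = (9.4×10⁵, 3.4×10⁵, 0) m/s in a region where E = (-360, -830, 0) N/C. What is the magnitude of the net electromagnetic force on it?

Only an electric field acts, so F = qE = (1.6×10⁻¹⁹ C)·(-360, -830, 0) = (-5.76×10⁻¹⁷, -1.33×10⁻¹⁶, 0) N.
|F| = 1.45×10⁻¹⁶ N.

|F| ≈ 1.45×10⁻¹⁶ N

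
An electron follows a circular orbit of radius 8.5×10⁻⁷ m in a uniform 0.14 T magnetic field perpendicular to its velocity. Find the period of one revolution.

T ≈ 2.6×10⁻¹⁰ s

The cyclotron period depends only on m, q, B: T = 2πm/(|q|B).
T = 2π(9.109×10⁻³¹)/((1.602×10⁻¹⁹)(0.14)) ≈ 2.6×10⁻¹⁰ s.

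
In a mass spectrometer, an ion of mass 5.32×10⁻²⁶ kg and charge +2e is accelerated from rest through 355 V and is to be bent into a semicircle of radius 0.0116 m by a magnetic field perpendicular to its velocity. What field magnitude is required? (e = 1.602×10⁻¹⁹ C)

v = √(2|q|V/m) = √(2·3.204×10⁻¹⁹·355/5.32×10⁻²⁶) ≈ 6.539×10⁴ m/s.
B = mv/(|q|r) = (5.32×10⁻²⁶)(6.539×10⁴)/((3.204×10⁻¹⁹)(0.0116)) ≈ 0.936 T.

B ≈ 0.936 T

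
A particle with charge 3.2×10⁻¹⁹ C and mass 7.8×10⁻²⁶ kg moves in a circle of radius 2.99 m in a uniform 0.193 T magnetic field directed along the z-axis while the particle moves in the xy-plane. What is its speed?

v ≈ 2.37×10⁶ m/s

From |q|vB = mv²/r, v = |q|Br/m.
v = (3.2×10⁻¹⁹)(0.193)(2.99)/7.8×10⁻²⁶ ≈ 2.37×10⁶ m/s.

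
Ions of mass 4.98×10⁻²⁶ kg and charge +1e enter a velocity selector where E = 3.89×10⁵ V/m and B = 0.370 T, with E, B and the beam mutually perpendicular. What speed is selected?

Straight-line motion ⇒ electric and magnetic forces cancel, so E = vB.
v = E/B = 3.89×10⁵/0.370 = 1.05×10⁶ m/s.

v = 1.05×10⁶ m/s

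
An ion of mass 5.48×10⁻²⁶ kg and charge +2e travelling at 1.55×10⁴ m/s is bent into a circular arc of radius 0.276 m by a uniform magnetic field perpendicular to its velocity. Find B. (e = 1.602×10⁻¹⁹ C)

From |q|vB = mv²/r, B = mv/(|q|r).
B = (5.48×10⁻²⁶)(1.55×10⁴)/((3.204×10⁻¹⁹)(0.276)) ≈ 9.61×10⁻³ T.

B ≈ 9.61×10⁻³ T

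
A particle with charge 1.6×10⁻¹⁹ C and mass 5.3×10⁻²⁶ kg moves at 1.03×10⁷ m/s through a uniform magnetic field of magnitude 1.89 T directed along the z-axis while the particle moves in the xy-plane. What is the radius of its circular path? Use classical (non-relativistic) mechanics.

The magnetic force provides the centripetal force: |q|vB = mv²/r.
r = mv/(|q|B) = (5.3×10⁻²⁶)(1.03×10⁷)/((1.6×10⁻¹⁹)(1.89)) ≈ 1.81 m.

r ≈ 1.81 m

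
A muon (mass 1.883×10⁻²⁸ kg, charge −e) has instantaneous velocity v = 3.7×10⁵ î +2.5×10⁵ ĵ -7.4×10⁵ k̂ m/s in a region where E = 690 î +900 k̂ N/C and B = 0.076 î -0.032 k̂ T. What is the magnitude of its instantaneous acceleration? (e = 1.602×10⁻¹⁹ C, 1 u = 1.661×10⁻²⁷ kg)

|a| ≈ 4.13×10¹³ m/s²

v×B = (-8000, -4.44×10⁴, -1.90×10⁴) N/C.
E + v×B = (-7310, -4.44×10⁴, -1.81×10⁴) N/C.
F = q(E + v×B) = (−1.602×10⁻¹⁹ C)·(-7310, -4.44×10⁴, -1.81×10⁴) = (1.17×10⁻¹⁵, 7.11×10⁻¹⁵, 2.90×10⁻¹⁵) N.
|a| = |F|/m = 7.770×10⁻¹⁵/1.883×10⁻²⁸ ≈ 4.13×10¹³ m/s².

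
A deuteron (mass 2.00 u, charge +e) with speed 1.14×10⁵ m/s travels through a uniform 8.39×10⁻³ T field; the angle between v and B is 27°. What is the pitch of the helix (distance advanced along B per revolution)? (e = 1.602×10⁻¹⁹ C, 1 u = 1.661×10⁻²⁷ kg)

v∥ = v cosθ = 1.14×10⁵·cos27° ≈ 1.016×10⁵ m/s.
T = 2πm/(|q|B) = 2π(3.322×10⁻²⁷)/((1.602×10⁻¹⁹)(8.39×10⁻³)) ≈ 1.553×10⁻⁵ s.
pitch = v∥ T = (1.016×10⁵)(1.553×10⁻⁵) ≈ 1.58 m.

p ≈ 1.58 m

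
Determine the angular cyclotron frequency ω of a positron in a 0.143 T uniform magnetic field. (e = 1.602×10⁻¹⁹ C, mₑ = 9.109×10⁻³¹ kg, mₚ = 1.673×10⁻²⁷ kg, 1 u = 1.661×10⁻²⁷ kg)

ω = |q|B/m.
ω = (1.602×10⁻¹⁹)(0.143)/9.109×10⁻³¹ ≈ 2.51×10¹⁰ rad/s.

ω ≈ 2.51×10¹⁰ rad/s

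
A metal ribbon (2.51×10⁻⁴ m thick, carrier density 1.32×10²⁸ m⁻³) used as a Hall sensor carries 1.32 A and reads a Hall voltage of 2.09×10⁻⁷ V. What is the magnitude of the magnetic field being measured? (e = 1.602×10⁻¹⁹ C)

B ≈ 0.0840 T

From V_H = IB/(n e t), B = V_H n e t / I.
B = (2.09×10⁻⁷)(1.32×10²⁸)(1.602×10⁻¹⁹)(2.51×10⁻⁴)/1.32 ≈ 0.0840 T.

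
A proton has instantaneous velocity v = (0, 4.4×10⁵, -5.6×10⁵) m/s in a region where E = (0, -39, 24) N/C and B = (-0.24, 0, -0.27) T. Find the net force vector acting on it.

v×B = (-1.19×10⁵, 1.34×10⁵, 1.06×10⁵) N/C.
E + v×B = (-1.19×10⁵, 1.34×10⁵, 1.06×10⁵) N/C.
F = q(E + v×B) = (1.602×10⁻¹⁹ C)·(-1.19×10⁵, 1.34×10⁵, 1.06×10⁵) = (-1.90×10⁻¹⁴, 2.15×10⁻¹⁴, 1.69×10⁻¹⁴) N.

F ≈ (-1.90×10⁻¹⁴, 2.15×10⁻¹⁴, 1.69×10⁻¹⁴) N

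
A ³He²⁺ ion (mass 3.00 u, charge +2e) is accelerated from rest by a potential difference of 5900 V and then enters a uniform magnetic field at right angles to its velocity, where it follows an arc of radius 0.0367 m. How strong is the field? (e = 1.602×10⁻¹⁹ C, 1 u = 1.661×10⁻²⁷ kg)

v = √(2|q|V/m) = √(2·3.204×10⁻¹⁹·5900/4.983×10⁻²⁷) ≈ 8.710×10⁵ m/s.
B = mv/(|q|r) = (4.983×10⁻²⁷)(8.710×10⁵)/((3.204×10⁻¹⁹)(0.0367)) ≈ 0.369 T.

B ≈ 0.369 T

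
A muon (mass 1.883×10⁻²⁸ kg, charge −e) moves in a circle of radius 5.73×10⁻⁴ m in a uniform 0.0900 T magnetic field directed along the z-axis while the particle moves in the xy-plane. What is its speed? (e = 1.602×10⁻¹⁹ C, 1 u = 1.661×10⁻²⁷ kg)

From |q|vB = mv²/r, v = |q|Br/m.
v = (1.602×10⁻¹⁹)(0.0900)(5.73×10⁻⁴)/1.883×10⁻²⁸ ≈ 4.39×10⁴ m/s.

v ≈ 4.39×10⁴ m/s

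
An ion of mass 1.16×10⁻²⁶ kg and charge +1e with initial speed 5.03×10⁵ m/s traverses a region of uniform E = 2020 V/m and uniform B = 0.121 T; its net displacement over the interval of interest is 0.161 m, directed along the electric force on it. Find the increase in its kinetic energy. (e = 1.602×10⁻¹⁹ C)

ΔKE ≈ 5.21×10⁻¹⁷ J

The magnetic force is always ⟂ v and does no work; only the electric force changes KE.
ΔKE = F_E · d = |q|E d = (1.602×10⁻¹⁹)(2020)(0.161) ≈ 5.21×10⁻¹⁷ J.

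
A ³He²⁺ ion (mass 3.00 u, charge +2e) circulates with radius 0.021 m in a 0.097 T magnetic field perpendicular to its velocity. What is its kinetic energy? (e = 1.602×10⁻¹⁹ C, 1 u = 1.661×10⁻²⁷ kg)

v = |q|Br/m, then KE = ½mv² = (qBr)²/(2m).
v = (3.204×10⁻¹⁹)(0.097)(0.021)/4.983×10⁻²⁷ ≈ 1.310×10⁵ m/s.
KE = ½(4.983×10⁻²⁷)(1.310×10⁵)² ≈ 4.3×10⁻¹⁷ J.

KE ≈ 4.3×10⁻¹⁷ J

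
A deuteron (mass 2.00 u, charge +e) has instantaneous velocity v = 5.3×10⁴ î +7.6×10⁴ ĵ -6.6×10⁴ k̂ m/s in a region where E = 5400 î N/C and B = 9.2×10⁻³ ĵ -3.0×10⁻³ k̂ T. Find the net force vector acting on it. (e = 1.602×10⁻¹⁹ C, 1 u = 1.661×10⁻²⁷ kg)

v×B = (379, 159, 488) N/C.
E + v×B = (5780, 159, 488) N/C.
F = q(E + v×B) = (1.602×10⁻¹⁹ C)·(5780, 159, 488) = (9.26×10⁻¹⁶, 2.55×10⁻¹⁷, 7.81×10⁻¹⁷) N.

F ≈ (9.26×10⁻¹⁶, 2.55×10⁻¹⁷, 7.81×10⁻¹⁷) N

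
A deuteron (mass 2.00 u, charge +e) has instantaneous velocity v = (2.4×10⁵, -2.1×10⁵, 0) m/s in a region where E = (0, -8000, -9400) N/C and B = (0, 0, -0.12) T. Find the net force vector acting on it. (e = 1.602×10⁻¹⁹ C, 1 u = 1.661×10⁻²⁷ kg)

F ≈ (4.04×10⁻¹⁵, 3.33×10⁻¹⁵, -1.51×10⁻¹⁵) N

v×B = (2.52×10⁴, 2.88×10⁴, 0) N/C.
E + v×B = (2.52×10⁴, 2.08×10⁴, -9400) N/C.
F = q(E + v×B) = (1.602×10⁻¹⁹ C)·(2.52×10⁴, 2.08×10⁴, -9400) = (4.04×10⁻¹⁵, 3.33×10⁻¹⁵, -1.51×10⁻¹⁵) N.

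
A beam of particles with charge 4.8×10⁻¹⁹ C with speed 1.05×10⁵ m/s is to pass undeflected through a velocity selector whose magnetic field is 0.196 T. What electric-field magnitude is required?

For straight-line motion qE = qvB, so E = vB.
E = 1.05×10⁵ × 0.196 = 2.06×10⁴ V/m.

E = 2.06×10⁴ V/m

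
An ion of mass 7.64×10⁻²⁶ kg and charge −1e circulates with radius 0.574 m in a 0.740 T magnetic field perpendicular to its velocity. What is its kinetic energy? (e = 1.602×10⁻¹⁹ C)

KE ≈ 3.03×10⁻¹⁴ J

v = |q|Br/m, then KE = ½mv² = (qBr)²/(2m).
v = (1.602×10⁻¹⁹)(0.740)(0.574)/7.64×10⁻²⁶ ≈ 8.907×10⁵ m/s.
KE = ½(7.64×10⁻²⁶)(8.907×10⁵)² ≈ 3.03×10⁻¹⁴ J.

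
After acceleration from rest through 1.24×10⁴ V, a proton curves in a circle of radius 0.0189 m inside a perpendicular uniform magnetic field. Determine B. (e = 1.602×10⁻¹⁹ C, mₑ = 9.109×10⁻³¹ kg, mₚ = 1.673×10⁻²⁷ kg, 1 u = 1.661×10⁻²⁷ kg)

v = √(2|q|V/m) = √(2·1.602×10⁻¹⁹·1.24×10⁴/1.673×10⁻²⁷) ≈ 1.541×10⁶ m/s.
B = mv/(|q|r) = (1.673×10⁻²⁷)(1.541×10⁶)/((1.602×10⁻¹⁹)(0.0189)) ≈ 0.851 T.

B ≈ 0.851 T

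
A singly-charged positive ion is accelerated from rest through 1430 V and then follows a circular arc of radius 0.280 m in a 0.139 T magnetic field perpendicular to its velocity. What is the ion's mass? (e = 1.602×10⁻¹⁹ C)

m ≈ 8.48×10⁻²⁶ kg

Combine |q|V = ½mv² and r = mv/(|q|B): eliminate v to get m = qB²r²/(2V).
m = (1.602×10⁻¹⁹)(0.139)²(0.280)²/(2·1430) ≈ 8.48×10⁻²⁶ kg.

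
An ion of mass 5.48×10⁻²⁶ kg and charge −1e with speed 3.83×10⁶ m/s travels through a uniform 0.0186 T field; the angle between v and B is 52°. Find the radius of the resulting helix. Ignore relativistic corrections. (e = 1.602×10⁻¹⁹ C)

r ≈ 55.5 m

v⊥ = v sinθ = 3.83×10⁶·sin52° ≈ 3.018×10⁶ m/s.
r = m v⊥/(|q|B) = (5.48×10⁻²⁶)(3.018×10⁶)/((1.602×10⁻¹⁹)(0.0186)) ≈ 55.5 m.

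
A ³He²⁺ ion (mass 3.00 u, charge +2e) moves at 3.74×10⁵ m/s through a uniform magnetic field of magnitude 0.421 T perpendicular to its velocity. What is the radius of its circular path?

The magnetic force provides the centripetal force: |q|vB = mv²/r.
r = mv/(|q|B) = (4.983×10⁻²⁷)(3.74×10⁵)/((3.204×10⁻¹⁹)(0.421)) ≈ 0.0138 m.

r ≈ 0.0138 m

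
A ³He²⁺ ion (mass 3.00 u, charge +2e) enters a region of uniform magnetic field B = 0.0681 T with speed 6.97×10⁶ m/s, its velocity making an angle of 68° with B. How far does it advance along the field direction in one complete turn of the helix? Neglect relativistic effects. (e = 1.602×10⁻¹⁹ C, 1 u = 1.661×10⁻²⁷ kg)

p ≈ 3.75 m

v∥ = v cosθ = 6.97×10⁶·cos68° ≈ 2.611×10⁶ m/s.
T = 2πm/(|q|B) = 2π(4.983×10⁻²⁷)/((3.204×10⁻¹⁹)(0.0681)) ≈ 1.435×10⁻⁶ s.
pitch = v∥ T = (2.611×10⁶)(1.435×10⁻⁶) ≈ 3.75 m.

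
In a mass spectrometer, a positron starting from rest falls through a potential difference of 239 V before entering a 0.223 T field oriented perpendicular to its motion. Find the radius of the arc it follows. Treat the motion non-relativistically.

Acceleration: |q|V = ½mv² ⇒ v = √(2|q|V/m) = √(2·1.602×10⁻¹⁹·239/9.109×10⁻³¹) ≈ 9.169×10⁶ m/s.
In the field: r = mv/(|q|B) = (9.109×10⁻³¹)(9.169×10⁶)/((1.602×10⁻¹⁹)(0.223)) ≈ 2.34×10⁻⁴ m.

r ≈ 2.34×10⁻⁴ m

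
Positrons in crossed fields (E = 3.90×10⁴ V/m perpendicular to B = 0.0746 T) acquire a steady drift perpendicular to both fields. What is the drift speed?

The E×B drift speed is v_d = E/B.
v_d = 3.90×10⁴/0.0746 = 5.23×10⁵ m/s.

v_d ≈ 5.23×10⁵ m/s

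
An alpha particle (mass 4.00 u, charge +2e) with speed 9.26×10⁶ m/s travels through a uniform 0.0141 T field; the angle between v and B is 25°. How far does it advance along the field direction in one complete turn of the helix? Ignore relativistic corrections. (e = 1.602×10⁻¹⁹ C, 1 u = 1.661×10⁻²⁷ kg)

p ≈ 77.6 m

v∥ = v cosθ = 9.26×10⁶·cos25° ≈ 8.392×10⁶ m/s.
T = 2πm/(|q|B) = 2π(6.644×10⁻²⁷)/((3.204×10⁻¹⁹)(0.0141)) ≈ 9.241×10⁻⁶ s.
pitch = v∥ T = (8.392×10⁶)(9.241×10⁻⁶) ≈ 77.6 m.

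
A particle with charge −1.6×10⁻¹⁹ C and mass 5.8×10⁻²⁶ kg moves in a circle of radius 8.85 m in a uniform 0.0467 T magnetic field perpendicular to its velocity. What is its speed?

v ≈ 1.14×10⁶ m/s

From |q|vB = mv²/r, v = |q|Br/m.
v = (1.6×10⁻¹⁹)(0.0467)(8.85)/5.8×10⁻²⁶ ≈ 1.14×10⁶ m/s.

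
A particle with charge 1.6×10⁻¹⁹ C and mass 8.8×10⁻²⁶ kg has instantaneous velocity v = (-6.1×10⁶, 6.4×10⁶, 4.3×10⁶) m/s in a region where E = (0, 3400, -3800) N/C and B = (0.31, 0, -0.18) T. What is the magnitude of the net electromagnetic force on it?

v×B = (-1.15×10⁶, 2.35×10⁵, -1.98×10⁶) N/C.
E + v×B = (-1.15×10⁶, 2.38×10⁵, -1.99×10⁶) N/C.
F = q(E + v×B) = (1.6×10⁻¹⁹ C)·(-1.15×10⁶, 2.38×10⁵, -1.99×10⁶) = (-1.84×10⁻¹³, 3.81×10⁻¹⁴, -3.18×10⁻¹³) N.
|F| = 3.70×10⁻¹³ N.

|F| ≈ 3.70×10⁻¹³ N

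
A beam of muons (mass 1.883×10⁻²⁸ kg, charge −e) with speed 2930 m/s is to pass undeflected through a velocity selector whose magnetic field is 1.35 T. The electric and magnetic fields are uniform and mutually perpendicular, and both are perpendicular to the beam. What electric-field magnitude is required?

E = 3960 V/m

For straight-line motion qE = qvB, so E = vB.
E = 2930 × 1.35 = 3960 V/m.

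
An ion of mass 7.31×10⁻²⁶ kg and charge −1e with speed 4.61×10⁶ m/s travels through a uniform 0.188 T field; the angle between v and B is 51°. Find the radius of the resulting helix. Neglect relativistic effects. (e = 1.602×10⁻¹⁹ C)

r ≈ 8.70 m

v⊥ = v sinθ = 4.61×10⁶·sin51° ≈ 3.583×10⁶ m/s.
r = m v⊥/(|q|B) = (7.31×10⁻²⁶)(3.583×10⁶)/((1.602×10⁻¹⁹)(0.188)) ≈ 8.70 m.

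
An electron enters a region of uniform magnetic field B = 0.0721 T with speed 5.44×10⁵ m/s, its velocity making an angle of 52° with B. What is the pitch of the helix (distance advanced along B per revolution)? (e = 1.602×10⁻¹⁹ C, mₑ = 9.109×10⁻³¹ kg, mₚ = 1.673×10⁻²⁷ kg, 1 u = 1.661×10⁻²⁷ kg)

p ≈ 1.66×10⁻⁴ m

v∥ = v cosθ = 5.44×10⁵·cos52° ≈ 3.349×10⁵ m/s.
T = 2πm/(|q|B) = 2π(9.109×10⁻³¹)/((1.602×10⁻¹⁹)(0.0721)) ≈ 4.955×10⁻¹⁰ s.
pitch = v∥ T = (3.349×10⁵)(4.955×10⁻¹⁰) ≈ 1.66×10⁻⁴ m.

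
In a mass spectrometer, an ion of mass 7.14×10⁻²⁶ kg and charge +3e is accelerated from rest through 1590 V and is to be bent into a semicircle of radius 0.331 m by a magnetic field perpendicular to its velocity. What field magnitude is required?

B ≈ 0.0657 T

v = √(2|q|V/m) = √(2·4.806×10⁻¹⁹·1590/7.14×10⁻²⁶) ≈ 1.463×10⁵ m/s.
B = mv/(|q|r) = (7.14×10⁻²⁶)(1.463×10⁵)/((4.806×10⁻¹⁹)(0.331)) ≈ 0.0657 T.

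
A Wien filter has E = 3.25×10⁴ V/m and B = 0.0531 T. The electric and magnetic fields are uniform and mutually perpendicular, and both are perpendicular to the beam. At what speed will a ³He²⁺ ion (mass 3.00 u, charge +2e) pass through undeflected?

v = 6.12×10⁵ m/s

For undeflected motion the electric and magnetic forces balance: qE = qvB.
v = E/B = 3.25×10⁴/0.0531 = 6.12×10⁵ m/s.
The result is independent of the particle's charge and mass.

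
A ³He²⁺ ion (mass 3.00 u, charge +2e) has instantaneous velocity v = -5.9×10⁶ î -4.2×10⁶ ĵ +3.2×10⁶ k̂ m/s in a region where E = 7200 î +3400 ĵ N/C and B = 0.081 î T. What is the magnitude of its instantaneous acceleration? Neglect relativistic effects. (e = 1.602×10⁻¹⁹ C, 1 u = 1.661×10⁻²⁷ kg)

v×B = (0, 2.59×10⁵, 3.40×10⁵) N/C.
E + v×B = (7200, 2.63×10⁵, 3.40×10⁵) N/C.
F = q(E + v×B) = (3.204×10⁻¹⁹ C)·(7200, 2.63×10⁵, 3.40×10⁵) = (2.31×10⁻¹⁵, 8.41×10⁻¹⁴, 1.09×10⁻¹³) N.
|a| = |F|/m = 1.377×10⁻¹³/4.983×10⁻²⁷ ≈ 2.76×10¹³ m/s².

|a| ≈ 2.76×10¹³ m/s²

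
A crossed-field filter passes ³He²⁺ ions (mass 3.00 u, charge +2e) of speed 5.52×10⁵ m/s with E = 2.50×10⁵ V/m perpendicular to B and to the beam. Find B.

B = 0.453 T

Balance of forces in the selector: qE = qvB ⇒ B = E/v.
B = 2.50×10⁵/5.52×10⁵ = 0.453 T.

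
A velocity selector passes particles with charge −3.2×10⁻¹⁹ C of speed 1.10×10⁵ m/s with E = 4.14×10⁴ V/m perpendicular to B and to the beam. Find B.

B = 0.376 T

Balance of forces in the selector: qE = qvB ⇒ B = E/v.
B = 4.14×10⁴/1.10×10⁵ = 0.376 T.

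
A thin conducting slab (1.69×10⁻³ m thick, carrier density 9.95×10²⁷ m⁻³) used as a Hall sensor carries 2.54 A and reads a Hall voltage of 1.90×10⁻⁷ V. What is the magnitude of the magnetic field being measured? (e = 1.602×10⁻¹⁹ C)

From V_H = IB/(n e t), B = V_H n e t / I.
B = (1.90×10⁻⁷)(9.95×10²⁷)(1.602×10⁻¹⁹)(1.69×10⁻³)/2.54 ≈ 0.202 T.

B ≈ 0.202 T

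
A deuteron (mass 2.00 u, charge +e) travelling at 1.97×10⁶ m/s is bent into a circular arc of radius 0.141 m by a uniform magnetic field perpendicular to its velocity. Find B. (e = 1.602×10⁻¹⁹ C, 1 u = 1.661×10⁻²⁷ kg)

B ≈ 0.290 T

From |q|vB = mv²/r, B = mv/(|q|r).
B = (3.322×10⁻²⁷)(1.97×10⁶)/((1.602×10⁻¹⁹)(0.141)) ≈ 0.290 T.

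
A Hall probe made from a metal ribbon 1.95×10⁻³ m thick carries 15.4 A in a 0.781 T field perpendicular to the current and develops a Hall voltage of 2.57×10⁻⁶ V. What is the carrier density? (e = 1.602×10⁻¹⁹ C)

n ≈ 1.50×10²⁸ m⁻³

From V_H = IB/(n e t), n = IB/(V_H e t).
n = (15.4)(0.781)/((2.57×10⁻⁶)(1.602×10⁻¹⁹)(1.95×10⁻³)) ≈ 1.50×10²⁸ m⁻³.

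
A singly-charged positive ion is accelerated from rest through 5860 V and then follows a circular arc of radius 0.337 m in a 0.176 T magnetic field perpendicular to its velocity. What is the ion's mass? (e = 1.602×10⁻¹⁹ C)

m ≈ 4.81×10⁻²⁶ kg

Combine |q|V = ½mv² and r = mv/(|q|B): eliminate v to get m = qB²r²/(2V).
m = (1.602×10⁻¹⁹)(0.176)²(0.337)²/(2·5860) ≈ 4.81×10⁻²⁶ kg.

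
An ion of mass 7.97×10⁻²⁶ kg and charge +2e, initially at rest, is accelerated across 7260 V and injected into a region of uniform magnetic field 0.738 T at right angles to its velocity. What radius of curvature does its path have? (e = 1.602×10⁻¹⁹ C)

Acceleration: |q|V = ½mv² ⇒ v = √(2|q|V/m) = √(2·3.204×10⁻¹⁹·7260/7.97×10⁻²⁶) ≈ 2.416×10⁵ m/s.
In the field: r = mv/(|q|B) = (7.97×10⁻²⁶)(2.416×10⁵)/((3.204×10⁻¹⁹)(0.738)) ≈ 0.0814 m.

r ≈ 0.0814 m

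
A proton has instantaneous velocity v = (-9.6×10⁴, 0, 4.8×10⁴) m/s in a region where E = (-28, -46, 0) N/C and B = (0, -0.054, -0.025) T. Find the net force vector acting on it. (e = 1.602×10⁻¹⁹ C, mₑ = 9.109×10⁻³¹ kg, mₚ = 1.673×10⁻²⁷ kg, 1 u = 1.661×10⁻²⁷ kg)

v×B = (2590, -2400, 5180) N/C.
E + v×B = (2560, -2450, 5180) N/C.
F = q(E + v×B) = (1.602×10⁻¹⁹ C)·(2560, -2450, 5180) = (4.11×10⁻¹⁶, -3.92×10⁻¹⁶, 8.30×10⁻¹⁶) N.

F ≈ (4.11×10⁻¹⁶, -3.92×10⁻¹⁶, 8.30×10⁻¹⁶) N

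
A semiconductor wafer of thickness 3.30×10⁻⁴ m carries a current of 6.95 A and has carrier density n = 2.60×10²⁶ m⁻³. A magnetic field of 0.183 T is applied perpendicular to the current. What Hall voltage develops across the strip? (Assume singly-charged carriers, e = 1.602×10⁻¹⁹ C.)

V_H = IB/(n e t).
V_H = (6.95)(0.183)/((2.60×10²⁶)(1.602×10⁻¹⁹)(3.30×10⁻⁴)) ≈ 9.25×10⁻⁵ V.

V_H ≈ 9.25×10⁻⁵ V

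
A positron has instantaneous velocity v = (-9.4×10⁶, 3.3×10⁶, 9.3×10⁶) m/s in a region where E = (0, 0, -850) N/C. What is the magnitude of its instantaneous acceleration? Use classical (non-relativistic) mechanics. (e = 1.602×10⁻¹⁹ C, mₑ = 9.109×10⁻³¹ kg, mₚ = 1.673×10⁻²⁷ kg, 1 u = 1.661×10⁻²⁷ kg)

Only an electric field acts, so F = qE = (1.602×10⁻¹⁹ C)·(0, 0, -850) = (0, 0, -1.36×10⁻¹⁶) N.
|a| = |F|/m = 1.362×10⁻¹⁶/9.109×10⁻³¹ ≈ 1.49×10¹⁴ m/s².

|a| ≈ 1.49×10¹⁴ m/s²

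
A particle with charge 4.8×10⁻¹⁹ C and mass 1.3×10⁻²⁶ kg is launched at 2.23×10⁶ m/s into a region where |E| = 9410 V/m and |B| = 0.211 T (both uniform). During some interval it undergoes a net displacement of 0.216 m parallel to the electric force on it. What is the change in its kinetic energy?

ΔKE ≈ 9.76×10⁻¹⁶ J

The magnetic force is always ⟂ v and does no work; only the electric force changes KE.
ΔKE = F_E · d = |q|E d = (4.8×10⁻¹⁹)(9410)(0.216) ≈ 9.76×10⁻¹⁶ J.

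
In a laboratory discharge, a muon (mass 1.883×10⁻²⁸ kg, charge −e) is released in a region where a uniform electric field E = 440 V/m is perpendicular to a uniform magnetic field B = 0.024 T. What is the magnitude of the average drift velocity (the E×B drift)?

In crossed fields the guiding centre drifts at v_d = |E×B|/B² = E/B, independent of charge and mass.
v_d = 440/0.024 = 1.8×10⁴ m/s.

v_d ≈ 1.8×10⁴ m/s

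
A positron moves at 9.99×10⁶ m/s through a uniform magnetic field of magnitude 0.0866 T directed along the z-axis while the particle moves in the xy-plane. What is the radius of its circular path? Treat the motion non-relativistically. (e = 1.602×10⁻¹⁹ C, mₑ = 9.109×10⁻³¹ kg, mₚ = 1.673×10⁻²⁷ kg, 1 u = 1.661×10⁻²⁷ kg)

The magnetic force provides the centripetal force: |q|vB = mv²/r.
r = mv/(|q|B) = (9.109×10⁻³¹)(9.99×10⁶)/((1.602×10⁻¹⁹)(0.0866)) ≈ 6.56×10⁻⁴ m.

r ≈ 6.56×10⁻⁴ m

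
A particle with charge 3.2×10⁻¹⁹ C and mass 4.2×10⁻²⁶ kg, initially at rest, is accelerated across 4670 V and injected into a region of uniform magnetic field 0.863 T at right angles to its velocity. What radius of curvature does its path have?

r ≈ 0.0406 m

Acceleration: |q|V = ½mv² ⇒ v = √(2|q|V/m) = √(2·3.2×10⁻¹⁹·4670/4.2×10⁻²⁶) ≈ 2.668×10⁵ m/s.
In the field: r = mv/(|q|B) = (4.2×10⁻²⁶)(2.668×10⁵)/((3.2×10⁻¹⁹)(0.863)) ≈ 0.0406 m.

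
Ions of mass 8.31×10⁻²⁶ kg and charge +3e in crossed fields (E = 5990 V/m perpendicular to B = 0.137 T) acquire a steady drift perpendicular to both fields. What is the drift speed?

The E×B drift speed is v_d = E/B.
v_d = 5990/0.137 = 4.37×10⁴ m/s.

v_d ≈ 4.37×10⁴ m/s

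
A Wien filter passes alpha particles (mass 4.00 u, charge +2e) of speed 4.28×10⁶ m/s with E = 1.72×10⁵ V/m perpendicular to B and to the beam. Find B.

B = 0.0402 T

Balance of forces in the selector: qE = qvB ⇒ B = E/v.
B = 1.72×10⁵/4.28×10⁶ = 0.0402 T.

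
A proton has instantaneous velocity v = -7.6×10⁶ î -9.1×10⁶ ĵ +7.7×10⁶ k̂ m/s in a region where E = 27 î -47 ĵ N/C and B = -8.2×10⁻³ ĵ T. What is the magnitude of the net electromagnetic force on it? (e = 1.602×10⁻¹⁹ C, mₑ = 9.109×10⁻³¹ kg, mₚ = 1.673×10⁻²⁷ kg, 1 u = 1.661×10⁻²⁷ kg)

|F| ≈ 1.42×10⁻¹⁴ N

v×B = (6.31×10⁴, 0, 6.23×10⁴) N/C.
E + v×B = (6.32×10⁴, -47.0, 6.23×10⁴) N/C.
F = q(E + v×B) = (1.602×10⁻¹⁹ C)·(6.32×10⁴, -47.0, 6.23×10⁴) = (1.01×10⁻¹⁴, -7.53×10⁻¹⁸, 9.98×10⁻¹⁵) N.
|F| = 1.42×10⁻¹⁴ N.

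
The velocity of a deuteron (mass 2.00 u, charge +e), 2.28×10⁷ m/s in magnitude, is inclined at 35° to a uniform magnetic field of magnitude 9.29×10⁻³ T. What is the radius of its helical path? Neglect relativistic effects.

r ≈ 29.2 m

v⊥ = v sinθ = 2.28×10⁷·sin35° ≈ 1.308×10⁷ m/s.
r = m v⊥/(|q|B) = (3.322×10⁻²⁷)(1.308×10⁷)/((1.602×10⁻¹⁹)(9.29×10⁻³)) ≈ 29.2 m.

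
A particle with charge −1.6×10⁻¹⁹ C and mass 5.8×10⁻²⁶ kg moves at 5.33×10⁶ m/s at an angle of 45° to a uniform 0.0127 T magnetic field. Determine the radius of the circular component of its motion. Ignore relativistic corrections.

v⊥ = v sinθ = 5.33×10⁶·sin45° ≈ 3.769×10⁶ m/s.
r = m v⊥/(|q|B) = (5.8×10⁻²⁶)(3.769×10⁶)/((1.6×10⁻¹⁹)(0.0127)) ≈ 108 m.

r ≈ 108 m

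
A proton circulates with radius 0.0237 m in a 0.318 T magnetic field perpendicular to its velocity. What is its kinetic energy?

v = |q|Br/m, then KE = ½mv² = (qBr)²/(2m).
v = (1.602×10⁻¹⁹)(0.318)(0.0237)/1.673×10⁻²⁷ ≈ 7.217×10⁵ m/s.
KE = ½(1.673×10⁻²⁷)(7.217×10⁵)² ≈ 4.36×10⁻¹⁶ J = 2720 eV.

KE ≈ 2720 eV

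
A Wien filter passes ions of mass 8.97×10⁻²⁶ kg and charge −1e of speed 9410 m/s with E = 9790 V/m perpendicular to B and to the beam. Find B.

Balance of forces in the selector: qE = qvB ⇒ B = E/v.
B = 9790/9410 = 1.04 T.

B = 1.04 T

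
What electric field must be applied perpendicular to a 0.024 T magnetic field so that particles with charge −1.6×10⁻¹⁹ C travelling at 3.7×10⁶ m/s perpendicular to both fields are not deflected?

E = 8.9×10⁴ V/m

For straight-line motion qE = qvB, so E = vB.
E = 3.7×10⁶ × 0.024 = 8.9×10⁴ V/m.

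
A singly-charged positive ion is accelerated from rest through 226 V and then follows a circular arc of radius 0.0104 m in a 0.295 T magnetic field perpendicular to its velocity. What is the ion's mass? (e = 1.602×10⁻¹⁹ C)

Combine |q|V = ½mv² and r = mv/(|q|B): eliminate v to get m = qB²r²/(2V).
m = (1.602×10⁻¹⁹)(0.295)²(0.0104)²/(2·226) ≈ 3.34×10⁻²⁷ kg.

m ≈ 3.34×10⁻²⁷ kg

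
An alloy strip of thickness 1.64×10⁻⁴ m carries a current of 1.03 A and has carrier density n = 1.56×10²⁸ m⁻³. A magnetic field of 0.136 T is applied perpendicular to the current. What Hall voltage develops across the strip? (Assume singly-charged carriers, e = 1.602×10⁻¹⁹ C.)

V_H ≈ 3.42×10⁻⁷ V

V_H = IB/(n e t).
V_H = (1.03)(0.136)/((1.56×10²⁸)(1.602×10⁻¹⁹)(1.64×10⁻⁴)) ≈ 3.42×10⁻⁷ V.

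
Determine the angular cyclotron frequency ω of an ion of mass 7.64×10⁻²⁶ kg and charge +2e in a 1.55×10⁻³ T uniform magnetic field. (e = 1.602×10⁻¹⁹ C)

ω = |q|B/m.
ω = (3.204×10⁻¹⁹)(1.55×10⁻³)/7.64×10⁻²⁶ ≈ 6500 rad/s.

ω ≈ 6500 rad/s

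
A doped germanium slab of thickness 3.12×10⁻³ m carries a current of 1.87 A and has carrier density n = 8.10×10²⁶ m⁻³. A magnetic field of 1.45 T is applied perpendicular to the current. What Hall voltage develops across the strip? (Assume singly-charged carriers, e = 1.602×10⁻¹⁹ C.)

V_H ≈ 6.70×10⁻⁶ V

V_H = IB/(n e t).
V_H = (1.87)(1.45)/((8.10×10²⁶)(1.602×10⁻¹⁹)(3.12×10⁻³)) ≈ 6.70×10⁻⁶ V.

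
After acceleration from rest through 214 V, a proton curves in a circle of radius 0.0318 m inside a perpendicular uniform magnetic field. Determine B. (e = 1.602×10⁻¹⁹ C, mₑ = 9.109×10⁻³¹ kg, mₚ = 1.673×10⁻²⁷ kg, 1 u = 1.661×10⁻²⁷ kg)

v = √(2|q|V/m) = √(2·1.602×10⁻¹⁹·214/1.673×10⁻²⁷) ≈ 2.024×10⁵ m/s.
B = mv/(|q|r) = (1.673×10⁻²⁷)(2.024×10⁵)/((1.602×10⁻¹⁹)(0.0318)) ≈ 0.0665 T.

B ≈ 0.0665 T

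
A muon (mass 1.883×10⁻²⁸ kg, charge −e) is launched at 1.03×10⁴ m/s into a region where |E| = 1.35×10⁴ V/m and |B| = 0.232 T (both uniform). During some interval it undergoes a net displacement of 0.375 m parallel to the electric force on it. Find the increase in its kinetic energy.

ΔKE ≈ 8.11×10⁻¹⁶ J

The magnetic force is always ⟂ v and does no work; only the electric force changes KE.
ΔKE = F_E · d = |q|E d = (1.602×10⁻¹⁹)(1.35×10⁴)(0.375) ≈ 8.11×10⁻¹⁶ J.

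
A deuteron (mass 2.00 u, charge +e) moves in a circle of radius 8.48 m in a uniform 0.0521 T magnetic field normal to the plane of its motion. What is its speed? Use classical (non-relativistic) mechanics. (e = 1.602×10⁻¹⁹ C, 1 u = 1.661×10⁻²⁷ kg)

From |q|vB = mv²/r, v = |q|Br/m.
v = (1.602×10⁻¹⁹)(0.0521)(8.48)/3.322×10⁻²⁷ ≈ 2.13×10⁷ m/s.

v ≈ 2.13×10⁷ m/s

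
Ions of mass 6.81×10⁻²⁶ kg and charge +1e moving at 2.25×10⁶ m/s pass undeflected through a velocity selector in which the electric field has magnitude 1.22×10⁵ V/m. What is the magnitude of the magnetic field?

B = 0.0542 T

Balance of forces in the selector: qE = qvB ⇒ B = E/v.
B = 1.22×10⁵/2.25×10⁶ = 0.0542 T.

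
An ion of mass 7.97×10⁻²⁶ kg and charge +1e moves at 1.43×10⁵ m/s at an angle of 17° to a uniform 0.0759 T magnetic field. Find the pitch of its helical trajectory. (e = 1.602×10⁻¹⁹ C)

p ≈ 5.63 m

v∥ = v cosθ = 1.43×10⁵·cos17° ≈ 1.368×10⁵ m/s.
T = 2πm/(|q|B) = 2π(7.97×10⁻²⁶)/((1.602×10⁻¹⁹)(0.0759)) ≈ 4.118×10⁻⁵ s.
pitch = v∥ T = (1.368×10⁵)(4.118×10⁻⁵) ≈ 5.63 m.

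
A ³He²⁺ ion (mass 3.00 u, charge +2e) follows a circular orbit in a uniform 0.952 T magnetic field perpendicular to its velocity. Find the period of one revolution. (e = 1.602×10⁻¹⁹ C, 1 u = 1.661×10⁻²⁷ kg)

T ≈ 1.03×10⁻⁷ s

The cyclotron period depends only on m, q, B: T = 2πm/(|q|B).
T = 2π(4.983×10⁻²⁷)/((3.204×10⁻¹⁹)(0.952)) ≈ 1.03×10⁻⁷ s.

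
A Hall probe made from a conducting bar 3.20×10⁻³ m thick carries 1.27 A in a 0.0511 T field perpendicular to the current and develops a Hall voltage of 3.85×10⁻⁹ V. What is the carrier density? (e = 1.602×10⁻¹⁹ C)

n ≈ 3.29×10²⁸ m⁻³

From V_H = IB/(n e t), n = IB/(V_H e t).
n = (1.27)(0.0511)/((3.85×10⁻⁹)(1.602×10⁻¹⁹)(3.20×10⁻³)) ≈ 3.29×10²⁸ m⁻³.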